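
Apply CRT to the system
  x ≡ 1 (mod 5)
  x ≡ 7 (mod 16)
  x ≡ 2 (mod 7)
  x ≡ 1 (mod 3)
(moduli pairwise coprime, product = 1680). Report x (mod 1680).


Product of moduli M = 5 · 16 · 7 · 3 = 1680.
Merge one congruence at a time:
  Start: x ≡ 1 (mod 5).
  Combine with x ≡ 7 (mod 16); new modulus lcm = 80.
    Write x = 1 + 5·t and substitute into x ≡ 7 (mod 16): 5·t ≡ 7 − 1 = 6 (mod 16).
    The inverse of 5 mod 16 is 13 (since 5·13 = 65 = 4·16 + 1), so t ≡ 13·6 = 78 ≡ 14 (mod 16).
    Then x = 1 + 5·14 = 71, valid modulo lcm(5, 16) = 80: x ≡ 71 (mod 80).
  Combine with x ≡ 2 (mod 7); new modulus lcm = 560.
    Write x = 71 + 80·t and substitute into x ≡ 2 (mod 7): 80·t ≡ 2 − 71 = -69 (mod 7).
    Reduce coefficients mod 7: 3·t ≡ 1 (mod 7).
    The inverse of 3 mod 7 is 5 (since 3·5 = 15 = 2·7 + 1), so t ≡ 5·1 = 5 ≡ 5 (mod 7).
    Then x = 71 + 80·5 = 471, valid modulo lcm(80, 7) = 560: x ≡ 471 (mod 560).
  Combine with x ≡ 1 (mod 3); new modulus lcm = 1680.
    Write x = 471 + 560·t and substitute into x ≡ 1 (mod 3): 560·t ≡ 1 − 471 = -470 (mod 3).
    Reduce coefficients mod 3: 2·t ≡ 1 (mod 3).
    The inverse of 2 mod 3 is 2 (since 2·2 = 4 = 1·3 + 1), so t ≡ 2·1 = 2 ≡ 2 (mod 3).
    Then x = 471 + 560·2 = 1591, valid modulo lcm(560, 3) = 1680: x ≡ 1591 (mod 1680).
Verify against each original: 1591 mod 5 = 1, 1591 mod 16 = 7, 1591 mod 7 = 2, 1591 mod 3 = 1.

x ≡ 1591 (mod 1680).


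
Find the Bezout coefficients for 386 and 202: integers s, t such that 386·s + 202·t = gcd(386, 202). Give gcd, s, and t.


Euclidean algorithm on (386, 202) — divide until remainder is 0:
  386 = 1 · 202 + 184
  202 = 1 · 184 + 18
  184 = 10 · 18 + 4
  18 = 4 · 4 + 2
  4 = 2 · 2 + 0
gcd(386, 202) = 2.
Track Bezout coefficients alongside the remainders: start with r₀ = 386 = a·1 + b·0 (s = 1, t = 0) and r₁ = 202 = a·0 + b·1 (s = 0, t = 1); each new remainder r_{k+1} = r_{k-1} − q_k·r_k inherits s_{k+1} = s_{k-1} − q_k·s_k, t_{k+1} = t_{k-1} − q_k·t_k, so r_k = a·s_k + b·t_k at every step:
  q = 1: r = 184, s = 1 − 1·0 = 1, t = 0 − 1·1 = -1  (check: 386·1 + 202·(-1) = 184)
  q = 1: r = 18, s = 0 − 1·1 = -1, t = 1 − 1·(-1) = 2  (check: 386·(-1) + 202·2 = 18)
  q = 10: r = 4, s = 1 − 10·(-1) = 11, t = -1 − 10·2 = -21  (check: 386·11 + 202·(-21) = 4)
  q = 4: r = 2, s = -1 − 4·11 = -45, t = 2 − 4·(-21) = 86  (check: 386·(-45) + 202·86 = 2)
The row with r = 2 (the gcd) gives the Bezout coefficients s = -45, t = 86.
Result: 386 · (-45) + 202 · (86) = 2.

gcd(386, 202) = 2; s = -45, t = 86 (check: 386·(-45) + 202·86 = 2).


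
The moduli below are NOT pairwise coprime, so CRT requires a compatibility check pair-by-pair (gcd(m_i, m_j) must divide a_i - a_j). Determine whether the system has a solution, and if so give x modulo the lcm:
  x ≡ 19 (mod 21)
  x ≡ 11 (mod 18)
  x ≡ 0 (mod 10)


Moduli 21, 18, 10 are not pairwise coprime, so CRT works modulo lcm(m_i) when all pairwise compatibility conditions hold.
Pairwise compatibility: gcd(m_i, m_j) must divide a_i - a_j for every pair.
Merge one congruence at a time:
  Start: x ≡ 19 (mod 21).
  Combine with x ≡ 11 (mod 18): gcd(21, 18) = 3, and 11 - 19 = -8 is NOT divisible by 3.
    ⇒ system is inconsistent (no integer solution).

No solution (the system is inconsistent).


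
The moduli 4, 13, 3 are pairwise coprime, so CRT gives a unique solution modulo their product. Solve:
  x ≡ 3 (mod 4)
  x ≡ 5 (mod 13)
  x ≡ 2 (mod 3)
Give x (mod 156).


Moduli 4, 13, 3 are pairwise coprime; by CRT there is a unique solution modulo M = 4 · 13 · 3 = 156.
Solve pairwise, accumulating the modulus:
  Start with x ≡ 3 (mod 4).
  Combine with x ≡ 5 (mod 13): since gcd(4, 13) = 1, we get a unique residue mod 52.
    Write x = 3 + 4·t and substitute into x ≡ 5 (mod 13): 4·t ≡ 5 − 3 = 2 (mod 13).
    The inverse of 4 mod 13 is 10 (since 4·10 = 40 = 3·13 + 1), so t ≡ 10·2 = 20 ≡ 7 (mod 13).
    Then x = 3 + 4·7 = 31, valid modulo lcm(4, 13) = 52: x ≡ 31 (mod 52).
  Combine with x ≡ 2 (mod 3): since gcd(52, 3) = 1, we get a unique residue mod 156.
    Write x = 31 + 52·t and substitute into x ≡ 2 (mod 3): 52·t ≡ 2 − 31 = -29 (mod 3).
    Reduce coefficients mod 3: 1·t ≡ 1 (mod 3).
    So t ≡ 1 (mod 3).
    Then x = 31 + 52·1 = 83, valid modulo lcm(52, 3) = 156: x ≡ 83 (mod 156).
Verify: 83 mod 4 = 3 ✓, 83 mod 13 = 5 ✓, 83 mod 3 = 2 ✓.

x ≡ 83 (mod 156).


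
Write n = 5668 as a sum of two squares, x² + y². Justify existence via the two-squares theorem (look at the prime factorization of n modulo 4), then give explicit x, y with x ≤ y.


Step 1: Factor n = 5668 = 2^2 · 13 · 109.
Step 2: Check the mod-4 condition on each prime factor: 2 = 2 (special); 13 ≡ 1 (mod 4), exponent 1; 109 ≡ 1 (mod 4), exponent 1.
All primes ≡ 3 (mod 4) appear to even exponent (or don't appear), so by the two-squares theorem n IS expressible as a sum of two squares.
Step 3: Build a representation. Group n = k² · m with k = 2 and m = 13 · 109 = 1417 (a product of primes ≡ 1 (mod 4)); a representation of m scales to one of n via (k·x)² + (k·y)² = k²(x² + y²). Each prime p ≡ 1 (mod 4) is itself a sum of two squares; find a² by testing p − a² for a perfect square:
  13: 13 − 1² = 12, 13 − 2² = 9 = 3² ⇒ 13 = 2² + 3².
  109: 109 − 1² = 108, 109 − 2² = 105, 109 − 3² = 100 = 10² ⇒ 109 = 3² + 10².
  Combine using the Brahmagupta–Fibonacci identity (a² + b²)(c² + d²) = (ac − bd)² + (ad + bc)² = (ac + bd)² + (ad − bc)²:
  13 · 109 = 1417: from (2² + 3²)(3² + 10²), take (2·3 − 3·10, 2·10 + 3·3) = (6 − 30, 20 + 9) = (-24, 29); dropping signs (only squares matter) gives (24, 29); check 24² + 29² = 576 + 841 = 1417 ✓.
  Scale by k = 2: (2·24, 2·29) = (48, 58).
Step 4: Order so x ≤ y and verify: 48² + 58² = 2304 + 3364 = 5668 = n. ✓

n = 5668 = 48² + 58² (one valid representation with x ≤ y).


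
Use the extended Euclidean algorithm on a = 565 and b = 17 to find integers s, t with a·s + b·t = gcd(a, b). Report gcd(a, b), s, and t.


Euclidean algorithm on (565, 17) — divide until remainder is 0:
  565 = 33 · 17 + 4
  17 = 4 · 4 + 1
  4 = 4 · 1 + 0
gcd(565, 17) = 1.
Track Bezout coefficients alongside the remainders: start with r₀ = 565 = a·1 + b·0 (s = 1, t = 0) and r₁ = 17 = a·0 + b·1 (s = 0, t = 1); each new remainder r_{k+1} = r_{k-1} − q_k·r_k inherits s_{k+1} = s_{k-1} − q_k·s_k, t_{k+1} = t_{k-1} − q_k·t_k, so r_k = a·s_k + b·t_k at every step:
  q = 33: r = 4, s = 1 − 33·0 = 1, t = 0 − 33·1 = -33  (check: 565·1 + 17·(-33) = 4)
  q = 4: r = 1, s = 0 − 4·1 = -4, t = 1 − 4·(-33) = 133  (check: 565·(-4) + 17·133 = 1)
The row with r = 1 (the gcd) gives the Bezout coefficients s = -4, t = 133.
Result: 565 · (-4) + 17 · (133) = 1.

gcd(565, 17) = 1; s = -4, t = 133 (check: 565·(-4) + 17·133 = 1).


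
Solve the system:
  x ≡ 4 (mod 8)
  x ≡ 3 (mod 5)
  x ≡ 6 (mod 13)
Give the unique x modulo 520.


Moduli 8, 5, 13 are pairwise coprime; by CRT there is a unique solution modulo M = 8 · 5 · 13 = 520.
Solve pairwise, accumulating the modulus:
  Start with x ≡ 4 (mod 8).
  Combine with x ≡ 3 (mod 5): since gcd(8, 5) = 1, we get a unique residue mod 40.
    Write x = 4 + 8·t and substitute into x ≡ 3 (mod 5): 8·t ≡ 3 − 4 = -1 (mod 5).
    Reduce coefficients mod 5: 3·t ≡ 4 (mod 5).
    The inverse of 3 mod 5 is 2 (since 3·2 = 6 = 1·5 + 1), so t ≡ 2·4 = 8 ≡ 3 (mod 5).
    Then x = 4 + 8·3 = 28, valid modulo lcm(8, 5) = 40: x ≡ 28 (mod 40).
  Combine with x ≡ 6 (mod 13): since gcd(40, 13) = 1, we get a unique residue mod 520.
    Write x = 28 + 40·t and substitute into x ≡ 6 (mod 13): 40·t ≡ 6 − 28 = -22 (mod 13).
    Reduce coefficients mod 13: 1·t ≡ 4 (mod 13).
    So t ≡ 4 (mod 13).
    Then x = 28 + 40·4 = 188, valid modulo lcm(40, 13) = 520: x ≡ 188 (mod 520).
Verify: 188 mod 8 = 4 ✓, 188 mod 5 = 3 ✓, 188 mod 13 = 6 ✓.

x ≡ 188 (mod 520).


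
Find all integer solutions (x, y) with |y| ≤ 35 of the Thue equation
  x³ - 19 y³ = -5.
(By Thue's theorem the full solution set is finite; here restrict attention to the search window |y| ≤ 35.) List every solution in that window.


The equation is x³ - 19y³ = -5. For fixed y, x³ = 19·y³ − 5, so a solution requires the RHS to be a perfect cube.
Strategy: iterate y from -35 to 35, compute RHS = 19·y³ − 5, and check whether it is a (positive or negative) perfect cube.
Check small values of y:
  y = 0: RHS = -5 is not a perfect cube.
  y = 1: RHS = 14 is not a perfect cube.
  y = -1: RHS = -24 is not a perfect cube.
  y = 2: RHS = 147 is not a perfect cube.
  y = -2: RHS = -157 is not a perfect cube.
  y = 3: RHS = 508 is not a perfect cube.
  y = -3: RHS = -518 is not a perfect cube.
Continuing the search up to |y| = 35 finds no solutions either.
No (x, y) in the scanned range satisfies the equation.

No integer solutions with |y| ≤ 35.


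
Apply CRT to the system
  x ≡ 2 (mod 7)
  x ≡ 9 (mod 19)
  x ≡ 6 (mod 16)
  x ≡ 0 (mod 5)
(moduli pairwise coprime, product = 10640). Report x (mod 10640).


Product of moduli M = 7 · 19 · 16 · 5 = 10640.
Merge one congruence at a time:
  Start: x ≡ 2 (mod 7).
  Combine with x ≡ 9 (mod 19); new modulus lcm = 133.
    Write x = 2 + 7·t and substitute into x ≡ 9 (mod 19): 7·t ≡ 9 − 2 = 7 (mod 19).
    The inverse of 7 mod 19 is 11 (since 7·11 = 77 = 4·19 + 1), so t ≡ 11·7 = 77 ≡ 1 (mod 19).
    Then x = 2 + 7·1 = 9, valid modulo lcm(7, 19) = 133: x ≡ 9 (mod 133).
  Combine with x ≡ 6 (mod 16); new modulus lcm = 2128.
    Write x = 9 + 133·t and substitute into x ≡ 6 (mod 16): 133·t ≡ 6 − 9 = -3 (mod 16).
    Reduce coefficients mod 16: 5·t ≡ 13 (mod 16).
    The inverse of 5 mod 16 is 13 (since 5·13 = 65 = 4·16 + 1), so t ≡ 13·13 = 169 ≡ 9 (mod 16).
    Then x = 9 + 133·9 = 1206, valid modulo lcm(133, 16) = 2128: x ≡ 1206 (mod 2128).
  Combine with x ≡ 0 (mod 5); new modulus lcm = 10640.
    Write x = 1206 + 2128·t and substitute into x ≡ 0 (mod 5): 2128·t ≡ 0 − 1206 = -1206 (mod 5).
    Reduce coefficients mod 5: 3·t ≡ 4 (mod 5).
    The inverse of 3 mod 5 is 2 (since 3·2 = 6 = 1·5 + 1), so t ≡ 2·4 = 8 ≡ 3 (mod 5).
    Then x = 1206 + 2128·3 = 7590, valid modulo lcm(2128, 5) = 10640: x ≡ 7590 (mod 10640).
Verify against each original: 7590 mod 7 = 2, 7590 mod 19 = 9, 7590 mod 16 = 6, 7590 mod 5 = 0.

x ≡ 7590 (mod 10640).


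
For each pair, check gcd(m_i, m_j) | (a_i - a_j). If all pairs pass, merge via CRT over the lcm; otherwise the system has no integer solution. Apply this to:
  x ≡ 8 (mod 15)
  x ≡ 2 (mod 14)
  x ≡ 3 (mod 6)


Moduli 15, 14, 6 are not pairwise coprime, so CRT works modulo lcm(m_i) when all pairwise compatibility conditions hold.
Pairwise compatibility: gcd(m_i, m_j) must divide a_i - a_j for every pair.
Merge one congruence at a time:
  Start: x ≡ 8 (mod 15).
  Combine with x ≡ 2 (mod 14): gcd(15, 14) = 1; 2 - 8 = -6, which IS divisible by 1, so compatible.
    Write x = 8 + 15·t and substitute into x ≡ 2 (mod 14): 15·t ≡ 2 − 8 = -6 (mod 14).
    Reduce coefficients mod 14: 1·t ≡ 8 (mod 14).
    So t ≡ 8 (mod 14).
    Then x = 8 + 15·8 = 128, valid modulo lcm(15, 14) = 210: x ≡ 128 (mod 210).
  Combine with x ≡ 3 (mod 6): gcd(210, 6) = 6, and 3 - 128 = -125 is NOT divisible by 6.
    ⇒ system is inconsistent (no integer solution).

No solution (the system is inconsistent).


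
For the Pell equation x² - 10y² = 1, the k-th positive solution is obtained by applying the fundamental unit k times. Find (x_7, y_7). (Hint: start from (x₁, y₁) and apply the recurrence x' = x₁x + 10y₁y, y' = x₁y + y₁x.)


Step 1: Find the fundamental solution (x₁, y₁) of x² - 10y² = 1.
  Expand √10 as a continued fraction. a₀ = ⌊√10⌋ = 3; iterate m_{k+1} = d_k·a_k − m_k, d_{k+1} = (10 − m_{k+1}²)/d_k, a_{k+1} = ⌊(a₀ + m_{k+1})/d_{k+1}⌋ (starting m₀ = 0, d₀ = 1), with convergents p_k = a_k·p_{k-1} + p_{k-2}, q_k = a_k·q_{k-1} + q_{k-2} (p₋₁ = 1, q₋₁ = 0):
  k = 0: a₀ = 3; p₀/q₀ = 3/1; p₀² − 10·q₀² = 9 − 10 = -1.
  k = 1: m = 3, d = 1, a = ⌊(3 + 3)/1⌋ = 6; p/q = (6·3 + 1)/(6·1 + 0) = 19/6; p² − 10·q² = 361 − 360 = 1.
  The first convergent with p² − 10·q² = 1 gives the fundamental solution (x₁, y₁) = (19, 6).
Step 2: Apply the recurrence (x_{n+1}, y_{n+1}) = (x₁x_n + 10y₁y_n, x₁y_n + y₁x_n) repeatedly.
  From (x_1, y_1) = (19, 6): x_2 = 19·19 + 10·6·6 = 721; y_2 = 19·6 + 6·19 = 228.
  From (x_2, y_2) = (721, 228): x_3 = 19·721 + 10·6·228 = 27379; y_3 = 19·228 + 6·721 = 8658.
  From (x_3, y_3) = (27379, 8658): x_4 = 19·27379 + 10·6·8658 = 1039681; y_4 = 19·8658 + 6·27379 = 328776.
  From (x_4, y_4) = (1039681, 328776): x_5 = 19·1039681 + 10·6·328776 = 39480499; y_5 = 19·328776 + 6·1039681 = 12484830.
  From (x_5, y_5) = (39480499, 12484830): x_6 = 19·39480499 + 10·6·12484830 = 1499219281; y_6 = 19·12484830 + 6·39480499 = 474094764.
  From (x_6, y_6) = (1499219281, 474094764): x_7 = 19·1499219281 + 10·6·474094764 = 56930852179; y_7 = 19·474094764 + 6·1499219281 = 18003116202.
Step 3: Verify x_7² - 10·y_7² = 3241121929827149048041 - 3241121929827149048040 = 1 (should be 1). ✓

(x_1, y_1) = (19, 6); (x_7, y_7) = (56930852179, 18003116202).


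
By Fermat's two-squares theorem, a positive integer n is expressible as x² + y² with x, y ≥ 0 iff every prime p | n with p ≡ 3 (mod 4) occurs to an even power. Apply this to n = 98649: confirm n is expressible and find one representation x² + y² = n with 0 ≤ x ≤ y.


Step 1: Factor n = 98649 = 3^2 · 97 · 113.
Step 2: Check the mod-4 condition on each prime factor: 3 ≡ 3 (mod 4), exponent 2 (must be even); 97 ≡ 1 (mod 4), exponent 1; 113 ≡ 1 (mod 4), exponent 1.
All primes ≡ 3 (mod 4) appear to even exponent (or don't appear), so by the two-squares theorem n IS expressible as a sum of two squares.
Step 3: Build a representation. Group n = k² · m with k = 3 and m = 97 · 113 = 10961 (a product of primes ≡ 1 (mod 4)); a representation of m scales to one of n via (k·x)² + (k·y)² = k²(x² + y²). Each prime p ≡ 1 (mod 4) is itself a sum of two squares; find a² by testing p − a² for a perfect square:
  97: 97 − 1² = 96, 97 − 2² = 93, 97 − 3² = 88, 97 − 4² = 81 = 9² ⇒ 97 = 4² + 9².
  113: 113 − 1² = 112, 113 − 2² = 109, 113 − 3² = 104, 113 − 4² = 97, 113 − 5² = 88, 113 − 6² = 77, 113 − 7² = 64 = 8² ⇒ 113 = 7² + 8².
  Combine using the Brahmagupta–Fibonacci identity (a² + b²)(c² + d²) = (ac − bd)² + (ad + bc)² = (ac + bd)² + (ad − bc)²:
  97 · 113 = 10961: from (4² + 9²)(7² + 8²), take (4·7 − 9·8, 4·8 + 9·7) = (28 − 72, 32 + 63) = (-44, 95); dropping signs (only squares matter) gives (44, 95); check 44² + 95² = 1936 + 9025 = 10961 ✓.
  Scale by k = 3: (3·44, 3·95) = (132, 285).
Step 4: Order so x ≤ y and verify: 132² + 285² = 17424 + 81225 = 98649 = n. ✓

n = 98649 = 132² + 285² (one valid representation with x ≤ y).


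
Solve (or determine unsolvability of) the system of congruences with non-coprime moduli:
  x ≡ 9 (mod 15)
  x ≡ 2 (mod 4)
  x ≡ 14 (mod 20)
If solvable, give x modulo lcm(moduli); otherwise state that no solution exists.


Moduli 15, 4, 20 are not pairwise coprime, so CRT works modulo lcm(m_i) when all pairwise compatibility conditions hold.
Pairwise compatibility: gcd(m_i, m_j) must divide a_i - a_j for every pair.
Merge one congruence at a time:
  Start: x ≡ 9 (mod 15).
  Combine with x ≡ 2 (mod 4): gcd(15, 4) = 1; 2 - 9 = -7, which IS divisible by 1, so compatible.
    Write x = 9 + 15·t and substitute into x ≡ 2 (mod 4): 15·t ≡ 2 − 9 = -7 (mod 4).
    Reduce coefficients mod 4: 3·t ≡ 1 (mod 4).
    The inverse of 3 mod 4 is 3 (since 3·3 = 9 = 2·4 + 1), so t ≡ 3·1 = 3 ≡ 3 (mod 4).
    Then x = 9 + 15·3 = 54, valid modulo lcm(15, 4) = 60: x ≡ 54 (mod 60).
  Combine with x ≡ 14 (mod 20): gcd(60, 20) = 20; 14 - 54 = -40, which IS divisible by 20, so compatible.
    Write x = 54 + 60·t and substitute into x ≡ 14 (mod 20): 60·t ≡ 14 − 54 = -40 (mod 20).
    Divide the congruence (and modulus) by g = 20: 3·t ≡ -2 (mod 1).
    Modulo 1 every t works; take t = 0.
    Then x = 54 + 60·0 = 54, valid modulo lcm(60, 20) = 60: x ≡ 54 (mod 60).
Verify: 54 mod 15 = 9, 54 mod 4 = 2, 54 mod 20 = 14.

x ≡ 54 (mod 60).


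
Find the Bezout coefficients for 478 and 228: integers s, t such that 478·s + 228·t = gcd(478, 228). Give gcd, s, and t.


Euclidean algorithm on (478, 228) — divide until remainder is 0:
  478 = 2 · 228 + 22
  228 = 10 · 22 + 8
  22 = 2 · 8 + 6
  8 = 1 · 6 + 2
  6 = 3 · 2 + 0
gcd(478, 228) = 2.
Track Bezout coefficients alongside the remainders: start with r₀ = 478 = a·1 + b·0 (s = 1, t = 0) and r₁ = 228 = a·0 + b·1 (s = 0, t = 1); each new remainder r_{k+1} = r_{k-1} − q_k·r_k inherits s_{k+1} = s_{k-1} − q_k·s_k, t_{k+1} = t_{k-1} − q_k·t_k, so r_k = a·s_k + b·t_k at every step:
  q = 2: r = 22, s = 1 − 2·0 = 1, t = 0 − 2·1 = -2  (check: 478·1 + 228·(-2) = 22)
  q = 10: r = 8, s = 0 − 10·1 = -10, t = 1 − 10·(-2) = 21  (check: 478·(-10) + 228·21 = 8)
  q = 2: r = 6, s = 1 − 2·(-10) = 21, t = -2 − 2·21 = -44  (check: 478·21 + 228·(-44) = 6)
  q = 1: r = 2, s = -10 − 1·21 = -31, t = 21 − 1·(-44) = 65  (check: 478·(-31) + 228·65 = 2)
The row with r = 2 (the gcd) gives the Bezout coefficients s = -31, t = 65.
Result: 478 · (-31) + 228 · (65) = 2.

gcd(478, 228) = 2; s = -31, t = 65 (check: 478·(-31) + 228·65 = 2).


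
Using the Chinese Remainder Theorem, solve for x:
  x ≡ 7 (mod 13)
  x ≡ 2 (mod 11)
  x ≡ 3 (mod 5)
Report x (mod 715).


Moduli 13, 11, 5 are pairwise coprime; by CRT there is a unique solution modulo M = 13 · 11 · 5 = 715.
Solve pairwise, accumulating the modulus:
  Start with x ≡ 7 (mod 13).
  Combine with x ≡ 2 (mod 11): since gcd(13, 11) = 1, we get a unique residue mod 143.
    Write x = 7 + 13·t and substitute into x ≡ 2 (mod 11): 13·t ≡ 2 − 7 = -5 (mod 11).
    Reduce coefficients mod 11: 2·t ≡ 6 (mod 11).
    The inverse of 2 mod 11 is 6 (since 2·6 = 12 = 1·11 + 1), so t ≡ 6·6 = 36 ≡ 3 (mod 11).
    Then x = 7 + 13·3 = 46, valid modulo lcm(13, 11) = 143: x ≡ 46 (mod 143).
  Combine with x ≡ 3 (mod 5): since gcd(143, 5) = 1, we get a unique residue mod 715.
    Write x = 46 + 143·t and substitute into x ≡ 3 (mod 5): 143·t ≡ 3 − 46 = -43 (mod 5).
    Reduce coefficients mod 5: 3·t ≡ 2 (mod 5).
    The inverse of 3 mod 5 is 2 (since 3·2 = 6 = 1·5 + 1), so t ≡ 2·2 = 4 ≡ 4 (mod 5).
    Then x = 46 + 143·4 = 618, valid modulo lcm(143, 5) = 715: x ≡ 618 (mod 715).
Verify: 618 mod 13 = 7 ✓, 618 mod 11 = 2 ✓, 618 mod 5 = 3 ✓.

x ≡ 618 (mod 715).


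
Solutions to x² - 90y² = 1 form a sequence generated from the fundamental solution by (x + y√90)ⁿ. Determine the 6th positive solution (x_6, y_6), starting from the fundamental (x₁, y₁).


Step 1: Find the fundamental solution (x₁, y₁) of x² - 90y² = 1.
  Expand √90 as a continued fraction. a₀ = ⌊√90⌋ = 9; iterate m_{k+1} = d_k·a_k − m_k, d_{k+1} = (90 − m_{k+1}²)/d_k, a_{k+1} = ⌊(a₀ + m_{k+1})/d_{k+1}⌋ (starting m₀ = 0, d₀ = 1), with convergents p_k = a_k·p_{k-1} + p_{k-2}, q_k = a_k·q_{k-1} + q_{k-2} (p₋₁ = 1, q₋₁ = 0):
  k = 0: a₀ = 9; p₀/q₀ = 9/1; p₀² − 90·q₀² = 81 − 90 = -9.
  k = 1: m = 9, d = 9, a = ⌊(9 + 9)/9⌋ = 2; p/q = (2·9 + 1)/(2·1 + 0) = 19/2; p² − 90·q² = 361 − 360 = 1.
  The first convergent with p² − 90·q² = 1 gives the fundamental solution (x₁, y₁) = (19, 2).
Step 2: Apply the recurrence (x_{n+1}, y_{n+1}) = (x₁x_n + 90y₁y_n, x₁y_n + y₁x_n) repeatedly.
  From (x_1, y_1) = (19, 2): x_2 = 19·19 + 90·2·2 = 721; y_2 = 19·2 + 2·19 = 76.
  From (x_2, y_2) = (721, 76): x_3 = 19·721 + 90·2·76 = 27379; y_3 = 19·76 + 2·721 = 2886.
  From (x_3, y_3) = (27379, 2886): x_4 = 19·27379 + 90·2·2886 = 1039681; y_4 = 19·2886 + 2·27379 = 109592.
  From (x_4, y_4) = (1039681, 109592): x_5 = 19·1039681 + 90·2·109592 = 39480499; y_5 = 19·109592 + 2·1039681 = 4161610.
  From (x_5, y_5) = (39480499, 4161610): x_6 = 19·39480499 + 90·2·4161610 = 1499219281; y_6 = 19·4161610 + 2·39480499 = 158031588.
Step 3: Verify x_6² - 90·y_6² = 2247658452522156961 - 2247658452522156960 = 1 (should be 1). ✓

(x_1, y_1) = (19, 2); (x_6, y_6) = (1499219281, 158031588).


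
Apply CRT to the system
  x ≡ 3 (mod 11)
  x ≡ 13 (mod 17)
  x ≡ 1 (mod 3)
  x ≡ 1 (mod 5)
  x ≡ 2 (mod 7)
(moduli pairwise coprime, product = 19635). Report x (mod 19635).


Product of moduli M = 11 · 17 · 3 · 5 · 7 = 19635.
Merge one congruence at a time:
  Start: x ≡ 3 (mod 11).
  Combine with x ≡ 13 (mod 17); new modulus lcm = 187.
    Write x = 3 + 11·t and substitute into x ≡ 13 (mod 17): 11·t ≡ 13 − 3 = 10 (mod 17).
    The inverse of 11 mod 17 is 14 (since 11·14 = 154 = 9·17 + 1), so t ≡ 14·10 = 140 ≡ 4 (mod 17).
    Then x = 3 + 11·4 = 47, valid modulo lcm(11, 17) = 187: x ≡ 47 (mod 187).
  Combine with x ≡ 1 (mod 3); new modulus lcm = 561.
    Write x = 47 + 187·t and substitute into x ≡ 1 (mod 3): 187·t ≡ 1 − 47 = -46 (mod 3).
    Reduce coefficients mod 3: 1·t ≡ 2 (mod 3).
    So t ≡ 2 (mod 3).
    Then x = 47 + 187·2 = 421, valid modulo lcm(187, 3) = 561: x ≡ 421 (mod 561).
  Combine with x ≡ 1 (mod 5); new modulus lcm = 2805.
    Write x = 421 + 561·t and substitute into x ≡ 1 (mod 5): 561·t ≡ 1 − 421 = -420 (mod 5).
    Reduce coefficients mod 5: 1·t ≡ 0 (mod 5).
    So t ≡ 0 (mod 5).
    Then x = 421 + 561·0 = 421, valid modulo lcm(561, 5) = 2805: x ≡ 421 (mod 2805).
  Combine with x ≡ 2 (mod 7); new modulus lcm = 19635.
    Write x = 421 + 2805·t and substitute into x ≡ 2 (mod 7): 2805·t ≡ 2 − 421 = -419 (mod 7).
    Reduce coefficients mod 7: 5·t ≡ 1 (mod 7).
    The inverse of 5 mod 7 is 3 (since 5·3 = 15 = 2·7 + 1), so t ≡ 3·1 = 3 ≡ 3 (mod 7).
    Then x = 421 + 2805·3 = 8836, valid modulo lcm(2805, 7) = 19635: x ≡ 8836 (mod 19635).
Verify against each original: 8836 mod 11 = 3, 8836 mod 17 = 13, 8836 mod 3 = 1, 8836 mod 5 = 1, 8836 mod 7 = 2.

x ≡ 8836 (mod 19635).


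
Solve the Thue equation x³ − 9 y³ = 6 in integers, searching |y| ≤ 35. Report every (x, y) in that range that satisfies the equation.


The equation is x³ - 9y³ = 6. For fixed y, x³ = 9·y³ + 6, so a solution requires the RHS to be a perfect cube.
Strategy: iterate y from -35 to 35, compute RHS = 9·y³ + 6, and check whether it is a (positive or negative) perfect cube.
Check small values of y:
  y = 0: RHS = 6 is not a perfect cube.
  y = 1: RHS = 15 is not a perfect cube.
  y = -1: RHS = -3 is not a perfect cube.
  y = 2: RHS = 78 is not a perfect cube.
  y = -2: RHS = -66 is not a perfect cube.
  y = 3: RHS = 249 is not a perfect cube.
  y = -3: RHS = -237 is not a perfect cube.
Continuing the search up to |y| = 35 finds no solutions either.
No (x, y) in the scanned range satisfies the equation.

No integer solutions with |y| ≤ 35.


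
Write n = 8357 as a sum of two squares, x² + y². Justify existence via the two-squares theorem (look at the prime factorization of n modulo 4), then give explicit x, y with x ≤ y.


Step 1: Factor n = 8357 = 61 · 137.
Step 2: Check the mod-4 condition on each prime factor: 61 ≡ 1 (mod 4), exponent 1; 137 ≡ 1 (mod 4), exponent 1.
All primes ≡ 3 (mod 4) appear to even exponent (or don't appear), so by the two-squares theorem n IS expressible as a sum of two squares.
Step 3: Build a representation. Here n = 61 · 137 is a product of primes ≡ 1 (mod 4). Each prime p ≡ 1 (mod 4) is itself a sum of two squares; find a² by testing p − a² for a perfect square:
  61: 61 − 1² = 60, 61 − 2² = 57, 61 − 3² = 52, 61 − 4² = 45, 61 − 5² = 36 = 6² ⇒ 61 = 5² + 6².
  137: 137 − 1² = 136, 137 − 2² = 133, 137 − 3² = 128, 137 − 4² = 121 = 11² ⇒ 137 = 4² + 11².
  Combine using the Brahmagupta–Fibonacci identity (a² + b²)(c² + d²) = (ac − bd)² + (ad + bc)² = (ac + bd)² + (ad − bc)²:
  61 · 137 = 8357: from (5² + 6²)(4² + 11²), take (5·4 − 6·11, 5·11 + 6·4) = (20 − 66, 55 + 24) = (-46, 79); dropping signs (only squares matter) gives (46, 79); check 46² + 79² = 2116 + 6241 = 8357 ✓.
Step 4: Order so x ≤ y and verify: 46² + 79² = 2116 + 6241 = 8357 = n. ✓

n = 8357 = 46² + 79² (one valid representation with x ≤ y).


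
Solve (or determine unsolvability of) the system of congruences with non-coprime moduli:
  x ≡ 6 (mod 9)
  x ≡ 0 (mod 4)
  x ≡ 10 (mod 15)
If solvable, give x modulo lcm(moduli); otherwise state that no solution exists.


Moduli 9, 4, 15 are not pairwise coprime, so CRT works modulo lcm(m_i) when all pairwise compatibility conditions hold.
Pairwise compatibility: gcd(m_i, m_j) must divide a_i - a_j for every pair.
Merge one congruence at a time:
  Start: x ≡ 6 (mod 9).
  Combine with x ≡ 0 (mod 4): gcd(9, 4) = 1; 0 - 6 = -6, which IS divisible by 1, so compatible.
    Write x = 6 + 9·t and substitute into x ≡ 0 (mod 4): 9·t ≡ 0 − 6 = -6 (mod 4).
    Reduce coefficients mod 4: 1·t ≡ 2 (mod 4).
    So t ≡ 2 (mod 4).
    Then x = 6 + 9·2 = 24, valid modulo lcm(9, 4) = 36: x ≡ 24 (mod 36).
  Combine with x ≡ 10 (mod 15): gcd(36, 15) = 3, and 10 - 24 = -14 is NOT divisible by 3.
    ⇒ system is inconsistent (no integer solution).

No solution (the system is inconsistent).


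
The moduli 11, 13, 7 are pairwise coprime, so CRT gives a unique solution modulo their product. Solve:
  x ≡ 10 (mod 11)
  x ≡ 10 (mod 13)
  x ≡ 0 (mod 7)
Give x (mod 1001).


Moduli 11, 13, 7 are pairwise coprime; by CRT there is a unique solution modulo M = 11 · 13 · 7 = 1001.
Solve pairwise, accumulating the modulus:
  Start with x ≡ 10 (mod 11).
  Combine with x ≡ 10 (mod 13): since gcd(11, 13) = 1, we get a unique residue mod 143.
    Write x = 10 + 11·t and substitute into x ≡ 10 (mod 13): 11·t ≡ 10 − 10 = 0 (mod 13).
    The inverse of 11 mod 13 is 6 (since 11·6 = 66 = 5·13 + 1), so t ≡ 6·0 = 0 ≡ 0 (mod 13).
    Then x = 10 + 11·0 = 10, valid modulo lcm(11, 13) = 143: x ≡ 10 (mod 143).
  Combine with x ≡ 0 (mod 7): since gcd(143, 7) = 1, we get a unique residue mod 1001.
    Write x = 10 + 143·t and substitute into x ≡ 0 (mod 7): 143·t ≡ 0 − 10 = -10 (mod 7).
    Reduce coefficients mod 7: 3·t ≡ 4 (mod 7).
    The inverse of 3 mod 7 is 5 (since 3·5 = 15 = 2·7 + 1), so t ≡ 5·4 = 20 ≡ 6 (mod 7).
    Then x = 10 + 143·6 = 868, valid modulo lcm(143, 7) = 1001: x ≡ 868 (mod 1001).
Verify: 868 mod 11 = 10 ✓, 868 mod 13 = 10 ✓, 868 mod 7 = 0 ✓.

x ≡ 868 (mod 1001).


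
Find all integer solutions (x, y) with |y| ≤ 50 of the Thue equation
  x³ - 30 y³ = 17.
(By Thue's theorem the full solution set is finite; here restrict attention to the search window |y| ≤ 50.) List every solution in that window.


The equation is x³ - 30y³ = 17. For fixed y, x³ = 30·y³ + 17, so a solution requires the RHS to be a perfect cube.
Strategy: iterate y from -50 to 50, compute RHS = 30·y³ + 17, and check whether it is a (positive or negative) perfect cube.
Check small values of y:
  y = 0: RHS = 17 is not a perfect cube.
  y = 1: RHS = 47 is not a perfect cube.
  y = -1: RHS = -13 is not a perfect cube.
  y = 2: RHS = 257 is not a perfect cube.
  y = -2: RHS = -223 is not a perfect cube.
  y = 3: RHS = 827 is not a perfect cube.
  y = -3: RHS = -793 is not a perfect cube.
Continuing the search up to |y| = 50 finds no solutions either.
No (x, y) in the scanned range satisfies the equation.

No integer solutions with |y| ≤ 50.


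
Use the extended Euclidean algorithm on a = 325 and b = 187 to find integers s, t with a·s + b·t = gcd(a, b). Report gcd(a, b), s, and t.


Euclidean algorithm on (325, 187) — divide until remainder is 0:
  325 = 1 · 187 + 138
  187 = 1 · 138 + 49
  138 = 2 · 49 + 40
  49 = 1 · 40 + 9
  40 = 4 · 9 + 4
  9 = 2 · 4 + 1
  4 = 4 · 1 + 0
gcd(325, 187) = 1.
Track Bezout coefficients alongside the remainders: start with r₀ = 325 = a·1 + b·0 (s = 1, t = 0) and r₁ = 187 = a·0 + b·1 (s = 0, t = 1); each new remainder r_{k+1} = r_{k-1} − q_k·r_k inherits s_{k+1} = s_{k-1} − q_k·s_k, t_{k+1} = t_{k-1} − q_k·t_k, so r_k = a·s_k + b·t_k at every step:
  q = 1: r = 138, s = 1 − 1·0 = 1, t = 0 − 1·1 = -1  (check: 325·1 + 187·(-1) = 138)
  q = 1: r = 49, s = 0 − 1·1 = -1, t = 1 − 1·(-1) = 2  (check: 325·(-1) + 187·2 = 49)
  q = 2: r = 40, s = 1 − 2·(-1) = 3, t = -1 − 2·2 = -5  (check: 325·3 + 187·(-5) = 40)
  q = 1: r = 9, s = -1 − 1·3 = -4, t = 2 − 1·(-5) = 7  (check: 325·(-4) + 187·7 = 9)
  q = 4: r = 4, s = 3 − 4·(-4) = 19, t = -5 − 4·7 = -33  (check: 325·19 + 187·(-33) = 4)
  q = 2: r = 1, s = -4 − 2·19 = -42, t = 7 − 2·(-33) = 73  (check: 325·(-42) + 187·73 = 1)
The row with r = 1 (the gcd) gives the Bezout coefficients s = -42, t = 73.
Result: 325 · (-42) + 187 · (73) = 1.

gcd(325, 187) = 1; s = -42, t = 73 (check: 325·(-42) + 187·73 = 1).


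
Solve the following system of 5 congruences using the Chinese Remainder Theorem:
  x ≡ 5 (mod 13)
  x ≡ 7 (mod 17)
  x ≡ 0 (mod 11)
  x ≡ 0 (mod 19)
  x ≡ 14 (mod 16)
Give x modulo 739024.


Product of moduli M = 13 · 17 · 11 · 19 · 16 = 739024.
Merge one congruence at a time:
  Start: x ≡ 5 (mod 13).
  Combine with x ≡ 7 (mod 17); new modulus lcm = 221.
    Write x = 5 + 13·t and substitute into x ≡ 7 (mod 17): 13·t ≡ 7 − 5 = 2 (mod 17).
    The inverse of 13 mod 17 is 4 (since 13·4 = 52 = 3·17 + 1), so t ≡ 4·2 = 8 ≡ 8 (mod 17).
    Then x = 5 + 13·8 = 109, valid modulo lcm(13, 17) = 221: x ≡ 109 (mod 221).
  Combine with x ≡ 0 (mod 11); new modulus lcm = 2431.
    Write x = 109 + 221·t and substitute into x ≡ 0 (mod 11): 221·t ≡ 0 − 109 = -109 (mod 11).
    Reduce coefficients mod 11: 1·t ≡ 1 (mod 11).
    So t ≡ 1 (mod 11).
    Then x = 109 + 221·1 = 330, valid modulo lcm(221, 11) = 2431: x ≡ 330 (mod 2431).
  Combine with x ≡ 0 (mod 19); new modulus lcm = 46189.
    Write x = 330 + 2431·t and substitute into x ≡ 0 (mod 19): 2431·t ≡ 0 − 330 = -330 (mod 19).
    Reduce coefficients mod 19: 18·t ≡ 12 (mod 19).
    The inverse of 18 mod 19 is 18 (since 18·18 = 324 = 17·19 + 1), so t ≡ 18·12 = 216 ≡ 7 (mod 19).
    Then x = 330 + 2431·7 = 17347, valid modulo lcm(2431, 19) = 46189: x ≡ 17347 (mod 46189).
  Combine with x ≡ 14 (mod 16); new modulus lcm = 739024.
    Write x = 17347 + 46189·t and substitute into x ≡ 14 (mod 16): 46189·t ≡ 14 − 17347 = -17333 (mod 16).
    Reduce coefficients mod 16: 13·t ≡ 11 (mod 16).
    The inverse of 13 mod 16 is 5 (since 13·5 = 65 = 4·16 + 1), so t ≡ 5·11 = 55 ≡ 7 (mod 16).
    Then x = 17347 + 46189·7 = 340670, valid modulo lcm(46189, 16) = 739024: x ≡ 340670 (mod 739024).
Verify against each original: 340670 mod 13 = 5, 340670 mod 17 = 7, 340670 mod 11 = 0, 340670 mod 19 = 0, 340670 mod 16 = 14.

x ≡ 340670 (mod 739024).


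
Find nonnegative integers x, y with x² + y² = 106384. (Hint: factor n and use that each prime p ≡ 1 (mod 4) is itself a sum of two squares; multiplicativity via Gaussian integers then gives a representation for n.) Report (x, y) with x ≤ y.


Step 1: Factor n = 106384 = 2^4 · 61 · 109.
Step 2: Check the mod-4 condition on each prime factor: 2 = 2 (special); 61 ≡ 1 (mod 4), exponent 1; 109 ≡ 1 (mod 4), exponent 1.
All primes ≡ 3 (mod 4) appear to even exponent (or don't appear), so by the two-squares theorem n IS expressible as a sum of two squares.
Step 3: Build a representation. Group n = k² · m with k = 4 and m = 61 · 109 = 6649 (a product of primes ≡ 1 (mod 4)); a representation of m scales to one of n via (k·x)² + (k·y)² = k²(x² + y²). Each prime p ≡ 1 (mod 4) is itself a sum of two squares; find a² by testing p − a² for a perfect square:
  61: 61 − 1² = 60, 61 − 2² = 57, 61 − 3² = 52, 61 − 4² = 45, 61 − 5² = 36 = 6² ⇒ 61 = 5² + 6².
  109: 109 − 1² = 108, 109 − 2² = 105, 109 − 3² = 100 = 10² ⇒ 109 = 3² + 10².
  Combine using the Brahmagupta–Fibonacci identity (a² + b²)(c² + d²) = (ac − bd)² + (ad + bc)² = (ac + bd)² + (ad − bc)²:
  61 · 109 = 6649: from (5² + 6²)(3² + 10²), take (5·3 − 6·10, 5·10 + 6·3) = (15 − 60, 50 + 18) = (-45, 68); dropping signs (only squares matter) gives (45, 68); check 45² + 68² = 2025 + 4624 = 6649 ✓.
  Scale by k = 4: (4·45, 4·68) = (180, 272).
Step 4: Order so x ≤ y and verify: 180² + 272² = 32400 + 73984 = 106384 = n. ✓

n = 106384 = 180² + 272² (one valid representation with x ≤ y).


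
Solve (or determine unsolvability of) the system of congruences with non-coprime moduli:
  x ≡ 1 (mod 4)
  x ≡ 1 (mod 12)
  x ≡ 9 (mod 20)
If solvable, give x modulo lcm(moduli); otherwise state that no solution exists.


Moduli 4, 12, 20 are not pairwise coprime, so CRT works modulo lcm(m_i) when all pairwise compatibility conditions hold.
Pairwise compatibility: gcd(m_i, m_j) must divide a_i - a_j for every pair.
Merge one congruence at a time:
  Start: x ≡ 1 (mod 4).
  Combine with x ≡ 1 (mod 12): gcd(4, 12) = 4; 1 - 1 = 0, which IS divisible by 4, so compatible.
    Write x = 1 + 4·t and substitute into x ≡ 1 (mod 12): 4·t ≡ 1 − 1 = 0 (mod 12).
    Divide the congruence (and modulus) by g = 4: 1·t ≡ 0 (mod 3).
    So t ≡ 0 (mod 3).
    Then x = 1 + 4·0 = 1, valid modulo lcm(4, 12) = 12: x ≡ 1 (mod 12).
  Combine with x ≡ 9 (mod 20): gcd(12, 20) = 4; 9 - 1 = 8, which IS divisible by 4, so compatible.
    Write x = 1 + 12·t and substitute into x ≡ 9 (mod 20): 12·t ≡ 9 − 1 = 8 (mod 20).
    Divide the congruence (and modulus) by g = 4: 3·t ≡ 2 (mod 5).
    The inverse of 3 mod 5 is 2 (since 3·2 = 6 = 1·5 + 1), so t ≡ 2·2 = 4 ≡ 4 (mod 5).
    Then x = 1 + 12·4 = 49, valid modulo lcm(12, 20) = 60: x ≡ 49 (mod 60).
Verify: 49 mod 4 = 1, 49 mod 12 = 1, 49 mod 20 = 9.

x ≡ 49 (mod 60).


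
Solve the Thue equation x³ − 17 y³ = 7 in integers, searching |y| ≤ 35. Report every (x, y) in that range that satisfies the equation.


The equation is x³ - 17y³ = 7. For fixed y, x³ = 17·y³ + 7, so a solution requires the RHS to be a perfect cube.
Strategy: iterate y from -35 to 35, compute RHS = 17·y³ + 7, and check whether it is a (positive or negative) perfect cube.
Check small values of y:
  y = 0: RHS = 7 is not a perfect cube.
  y = 1: RHS = 24 is not a perfect cube.
  y = -1: RHS = -10 is not a perfect cube.
  y = 2: RHS = 143 is not a perfect cube.
  y = -2: RHS = -129 is not a perfect cube.
  y = 3: RHS = 466 is not a perfect cube.
  y = -3: RHS = -452 is not a perfect cube.
Continuing the search up to |y| = 35 finds no solutions either.
No (x, y) in the scanned range satisfies the equation.

No integer solutions with |y| ≤ 35.


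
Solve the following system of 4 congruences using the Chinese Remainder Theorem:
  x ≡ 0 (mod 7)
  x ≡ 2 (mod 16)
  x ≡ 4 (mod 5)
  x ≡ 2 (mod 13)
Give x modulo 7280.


Product of moduli M = 7 · 16 · 5 · 13 = 7280.
Merge one congruence at a time:
  Start: x ≡ 0 (mod 7).
  Combine with x ≡ 2 (mod 16); new modulus lcm = 112.
    Write x = 0 + 7·t and substitute into x ≡ 2 (mod 16): 7·t ≡ 2 − 0 = 2 (mod 16).
    The inverse of 7 mod 16 is 7 (since 7·7 = 49 = 3·16 + 1), so t ≡ 7·2 = 14 ≡ 14 (mod 16).
    Then x = 0 + 7·14 = 98, valid modulo lcm(7, 16) = 112: x ≡ 98 (mod 112).
  Combine with x ≡ 4 (mod 5); new modulus lcm = 560.
    Write x = 98 + 112·t and substitute into x ≡ 4 (mod 5): 112·t ≡ 4 − 98 = -94 (mod 5).
    Reduce coefficients mod 5: 2·t ≡ 1 (mod 5).
    The inverse of 2 mod 5 is 3 (since 2·3 = 6 = 1·5 + 1), so t ≡ 3·1 = 3 ≡ 3 (mod 5).
    Then x = 98 + 112·3 = 434, valid modulo lcm(112, 5) = 560: x ≡ 434 (mod 560).
  Combine with x ≡ 2 (mod 13); new modulus lcm = 7280.
    Write x = 434 + 560·t and substitute into x ≡ 2 (mod 13): 560·t ≡ 2 − 434 = -432 (mod 13).
    Reduce coefficients mod 13: 1·t ≡ 10 (mod 13).
    So t ≡ 10 (mod 13).
    Then x = 434 + 560·10 = 6034, valid modulo lcm(560, 13) = 7280: x ≡ 6034 (mod 7280).
Verify against each original: 6034 mod 7 = 0, 6034 mod 16 = 2, 6034 mod 5 = 4, 6034 mod 13 = 2.

x ≡ 6034 (mod 7280).


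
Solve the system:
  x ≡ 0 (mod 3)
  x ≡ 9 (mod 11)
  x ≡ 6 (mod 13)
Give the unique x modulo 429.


Moduli 3, 11, 13 are pairwise coprime; by CRT there is a unique solution modulo M = 3 · 11 · 13 = 429.
Solve pairwise, accumulating the modulus:
  Start with x ≡ 0 (mod 3).
  Combine with x ≡ 9 (mod 11): since gcd(3, 11) = 1, we get a unique residue mod 33.
    Write x = 0 + 3·t and substitute into x ≡ 9 (mod 11): 3·t ≡ 9 − 0 = 9 (mod 11).
    The inverse of 3 mod 11 is 4 (since 3·4 = 12 = 1·11 + 1), so t ≡ 4·9 = 36 ≡ 3 (mod 11).
    Then x = 0 + 3·3 = 9, valid modulo lcm(3, 11) = 33: x ≡ 9 (mod 33).
  Combine with x ≡ 6 (mod 13): since gcd(33, 13) = 1, we get a unique residue mod 429.
    Write x = 9 + 33·t and substitute into x ≡ 6 (mod 13): 33·t ≡ 6 − 9 = -3 (mod 13).
    Reduce coefficients mod 13: 7·t ≡ 10 (mod 13).
    The inverse of 7 mod 13 is 2 (since 7·2 = 14 = 1·13 + 1), so t ≡ 2·10 = 20 ≡ 7 (mod 13).
    Then x = 9 + 33·7 = 240, valid modulo lcm(33, 13) = 429: x ≡ 240 (mod 429).
Verify: 240 mod 3 = 0 ✓, 240 mod 11 = 9 ✓, 240 mod 13 = 6 ✓.

x ≡ 240 (mod 429).


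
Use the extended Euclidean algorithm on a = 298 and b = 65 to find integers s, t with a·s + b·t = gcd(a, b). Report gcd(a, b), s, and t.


Euclidean algorithm on (298, 65) — divide until remainder is 0:
  298 = 4 · 65 + 38
  65 = 1 · 38 + 27
  38 = 1 · 27 + 11
  27 = 2 · 11 + 5
  11 = 2 · 5 + 1
  5 = 5 · 1 + 0
gcd(298, 65) = 1.
Track Bezout coefficients alongside the remainders: start with r₀ = 298 = a·1 + b·0 (s = 1, t = 0) and r₁ = 65 = a·0 + b·1 (s = 0, t = 1); each new remainder r_{k+1} = r_{k-1} − q_k·r_k inherits s_{k+1} = s_{k-1} − q_k·s_k, t_{k+1} = t_{k-1} − q_k·t_k, so r_k = a·s_k + b·t_k at every step:
  q = 4: r = 38, s = 1 − 4·0 = 1, t = 0 − 4·1 = -4  (check: 298·1 + 65·(-4) = 38)
  q = 1: r = 27, s = 0 − 1·1 = -1, t = 1 − 1·(-4) = 5  (check: 298·(-1) + 65·5 = 27)
  q = 1: r = 11, s = 1 − 1·(-1) = 2, t = -4 − 1·5 = -9  (check: 298·2 + 65·(-9) = 11)
  q = 2: r = 5, s = -1 − 2·2 = -5, t = 5 − 2·(-9) = 23  (check: 298·(-5) + 65·23 = 5)
  q = 2: r = 1, s = 2 − 2·(-5) = 12, t = -9 − 2·23 = -55  (check: 298·12 + 65·(-55) = 1)
The row with r = 1 (the gcd) gives the Bezout coefficients s = 12, t = -55.
Result: 298 · (12) + 65 · (-55) = 1.

gcd(298, 65) = 1; s = 12, t = -55 (check: 298·12 + 65·(-55) = 1).


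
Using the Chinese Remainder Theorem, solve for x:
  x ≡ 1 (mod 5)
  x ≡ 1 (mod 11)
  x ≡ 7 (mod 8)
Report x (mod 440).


Moduli 5, 11, 8 are pairwise coprime; by CRT there is a unique solution modulo M = 5 · 11 · 8 = 440.
Solve pairwise, accumulating the modulus:
  Start with x ≡ 1 (mod 5).
  Combine with x ≡ 1 (mod 11): since gcd(5, 11) = 1, we get a unique residue mod 55.
    Write x = 1 + 5·t and substitute into x ≡ 1 (mod 11): 5·t ≡ 1 − 1 = 0 (mod 11).
    The inverse of 5 mod 11 is 9 (since 5·9 = 45 = 4·11 + 1), so t ≡ 9·0 = 0 ≡ 0 (mod 11).
    Then x = 1 + 5·0 = 1, valid modulo lcm(5, 11) = 55: x ≡ 1 (mod 55).
  Combine with x ≡ 7 (mod 8): since gcd(55, 8) = 1, we get a unique residue mod 440.
    Write x = 1 + 55·t and substitute into x ≡ 7 (mod 8): 55·t ≡ 7 − 1 = 6 (mod 8).
    Reduce coefficients mod 8: 7·t ≡ 6 (mod 8).
    The inverse of 7 mod 8 is 7 (since 7·7 = 49 = 6·8 + 1), so t ≡ 7·6 = 42 ≡ 2 (mod 8).
    Then x = 1 + 55·2 = 111, valid modulo lcm(55, 8) = 440: x ≡ 111 (mod 440).
Verify: 111 mod 5 = 1 ✓, 111 mod 11 = 1 ✓, 111 mod 8 = 7 ✓.

x ≡ 111 (mod 440).
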